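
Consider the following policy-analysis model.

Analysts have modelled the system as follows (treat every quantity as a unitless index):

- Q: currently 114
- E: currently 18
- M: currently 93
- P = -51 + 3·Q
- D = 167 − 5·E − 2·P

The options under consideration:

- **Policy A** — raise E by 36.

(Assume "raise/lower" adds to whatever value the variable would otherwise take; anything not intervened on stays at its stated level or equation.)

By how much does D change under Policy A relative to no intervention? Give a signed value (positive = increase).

Baseline:
  Q = 114
  E = 18
  P = -51 + 3·114 = 291
  D = 167 − 5·18 − 2·291 = -505
Policy A (E + 36):
  Q = 114
  E = 18 + 36 = 54
  P = -51 + 3·114 = 291
  D = 167 − 5·54 − 2·291 = -685
Change in D: -685 − (-505) = -180

-180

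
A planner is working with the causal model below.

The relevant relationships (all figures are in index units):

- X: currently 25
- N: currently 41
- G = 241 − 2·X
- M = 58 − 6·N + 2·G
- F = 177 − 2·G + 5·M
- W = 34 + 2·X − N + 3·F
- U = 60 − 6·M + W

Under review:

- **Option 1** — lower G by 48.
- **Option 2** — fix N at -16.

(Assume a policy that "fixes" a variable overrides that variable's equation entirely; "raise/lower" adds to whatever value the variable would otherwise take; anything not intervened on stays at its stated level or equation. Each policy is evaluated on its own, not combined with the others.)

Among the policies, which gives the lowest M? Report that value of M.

Option 1 (G − 48):
  X = 25
  N = 41
  G = 241 − 2·25 (−48 from intervention) = 143
  M = 58 − 6·41 + 2·143 = 98
Option 2 (N := -16):
  X = 25
  N = -16
  G = 241 − 2·25 = 191
  M = 58 − 6·(-16) + 2·191 = 536
Comparing — Option 1: M=98, Option 2: M=536. Lowest is 98 (Option 1).

98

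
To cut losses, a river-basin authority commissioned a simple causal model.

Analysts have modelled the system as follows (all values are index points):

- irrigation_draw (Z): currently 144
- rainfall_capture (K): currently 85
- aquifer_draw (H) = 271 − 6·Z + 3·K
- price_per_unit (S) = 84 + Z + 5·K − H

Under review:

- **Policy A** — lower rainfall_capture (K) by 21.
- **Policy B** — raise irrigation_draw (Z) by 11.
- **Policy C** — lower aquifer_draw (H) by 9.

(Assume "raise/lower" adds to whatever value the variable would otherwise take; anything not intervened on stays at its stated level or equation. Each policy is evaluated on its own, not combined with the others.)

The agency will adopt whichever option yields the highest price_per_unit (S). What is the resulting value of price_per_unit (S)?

1068

Policy A (K − 21):
  Z = 144
  K = 85 − 21 = 64
  H = 271 − 6·144 + 3·64 = -401
  S = 84 + 144 + 5·64 − (-401) = 949
Policy B (Z + 11):
  Z = 144 + 11 = 155
  K = 85
  H = 271 − 6·155 + 3·85 = -404
  S = 84 + 155 + 5·85 − (-404) = 1068
Policy C (H − 9):
  Z = 144
  K = 85
  H = 271 − 6·144 + 3·85 (−9 from intervention) = -347
  S = 84 + 144 + 5·85 − (-347) = 1000
Comparing — Policy A: S=949, Policy B: S=1068, Policy C: S=1000. Highest is 1068 (Policy B).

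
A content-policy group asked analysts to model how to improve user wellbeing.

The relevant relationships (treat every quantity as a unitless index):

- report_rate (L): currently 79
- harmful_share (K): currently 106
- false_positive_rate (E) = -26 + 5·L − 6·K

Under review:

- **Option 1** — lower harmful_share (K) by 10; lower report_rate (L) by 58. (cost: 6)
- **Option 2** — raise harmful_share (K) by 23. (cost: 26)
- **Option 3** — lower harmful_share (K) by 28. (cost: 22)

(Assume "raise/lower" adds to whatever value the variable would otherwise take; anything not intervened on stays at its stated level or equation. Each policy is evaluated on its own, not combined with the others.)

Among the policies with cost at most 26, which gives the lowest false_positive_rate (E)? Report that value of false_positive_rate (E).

-497

Option 1 (K − 10, L − 58):
  L = 79 − 58 = 21
  K = 106 − 10 = 96
  E = -26 + 5·21 − 6·96 = -497
Option 2 (K + 23):
  L = 79
  K = 106 + 23 = 129
  E = -26 + 5·79 − 6·129 = -405
Option 3 (K − 28):
  L = 79
  K = 106 − 28 = 78
  E = -26 + 5·79 − 6·78 = -99
Comparing — Option 1: E=-497, Option 2: E=-405, Option 3: E=-99. Lowest is -497 (Option 1).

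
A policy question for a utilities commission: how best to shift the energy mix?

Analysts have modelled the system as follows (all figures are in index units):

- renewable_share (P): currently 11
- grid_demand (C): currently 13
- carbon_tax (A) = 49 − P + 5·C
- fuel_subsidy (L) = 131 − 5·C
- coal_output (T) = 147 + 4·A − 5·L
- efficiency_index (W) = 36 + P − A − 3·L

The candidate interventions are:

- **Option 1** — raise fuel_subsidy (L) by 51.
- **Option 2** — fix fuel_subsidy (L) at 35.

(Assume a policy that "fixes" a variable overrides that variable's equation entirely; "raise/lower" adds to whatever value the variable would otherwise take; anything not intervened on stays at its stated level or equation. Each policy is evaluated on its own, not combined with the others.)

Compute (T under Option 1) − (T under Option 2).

-410

Option 1 (L + 51):
  P = 11
  C = 13
  A = 49 − 11 + 5·13 = 103
  L = 131 − 5·13 (+51 from intervention) = 117
  T = 147 + 4·103 − 5·117 = -26
Option 2 (L := 35):
  P = 11
  C = 13
  A = 49 − 11 + 5·13 = 103
  L = 35
  T = 147 + 4·103 − 5·35 = 384
T: -26 − 384 = -410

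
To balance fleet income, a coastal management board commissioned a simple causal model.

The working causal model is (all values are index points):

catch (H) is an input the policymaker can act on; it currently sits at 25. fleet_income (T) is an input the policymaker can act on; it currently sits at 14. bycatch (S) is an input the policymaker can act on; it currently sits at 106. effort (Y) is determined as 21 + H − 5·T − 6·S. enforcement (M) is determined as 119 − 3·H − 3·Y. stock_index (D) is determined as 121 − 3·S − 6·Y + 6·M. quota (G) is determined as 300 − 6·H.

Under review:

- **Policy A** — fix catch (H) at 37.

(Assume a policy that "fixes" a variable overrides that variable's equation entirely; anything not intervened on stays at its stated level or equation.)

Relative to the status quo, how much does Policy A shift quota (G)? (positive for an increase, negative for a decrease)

-72

Baseline:
  H = 25
  G = 300 − 6·25 = 150
Policy A (H := 37):
  H = 37
  G = 300 − 6·37 = 78
Change in G: 78 − 150 = -72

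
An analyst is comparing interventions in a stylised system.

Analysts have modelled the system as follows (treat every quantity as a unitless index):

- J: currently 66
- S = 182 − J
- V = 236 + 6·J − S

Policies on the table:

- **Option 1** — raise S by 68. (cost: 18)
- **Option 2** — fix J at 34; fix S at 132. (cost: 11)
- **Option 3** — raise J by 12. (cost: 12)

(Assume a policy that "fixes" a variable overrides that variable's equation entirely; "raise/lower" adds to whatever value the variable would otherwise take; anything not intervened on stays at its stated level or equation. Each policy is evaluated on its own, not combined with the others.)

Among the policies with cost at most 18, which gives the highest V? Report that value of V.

Option 1 (S + 68):
  J = 66
  S = 182 − 66 (+68 from intervention) = 184
  V = 236 + 6·66 − 184 = 448
Option 2 (J := 34, S := 132):
  J = 34
  S = 132
  V = 236 + 6·34 − 132 = 308
Option 3 (J + 12):
  J = 66 + 12 = 78
  S = 182 − 78 = 104
  V = 236 + 6·78 − 104 = 600
Comparing — Option 1: V=448, Option 2: V=308, Option 3: V=600. Highest is 600 (Option 3).

600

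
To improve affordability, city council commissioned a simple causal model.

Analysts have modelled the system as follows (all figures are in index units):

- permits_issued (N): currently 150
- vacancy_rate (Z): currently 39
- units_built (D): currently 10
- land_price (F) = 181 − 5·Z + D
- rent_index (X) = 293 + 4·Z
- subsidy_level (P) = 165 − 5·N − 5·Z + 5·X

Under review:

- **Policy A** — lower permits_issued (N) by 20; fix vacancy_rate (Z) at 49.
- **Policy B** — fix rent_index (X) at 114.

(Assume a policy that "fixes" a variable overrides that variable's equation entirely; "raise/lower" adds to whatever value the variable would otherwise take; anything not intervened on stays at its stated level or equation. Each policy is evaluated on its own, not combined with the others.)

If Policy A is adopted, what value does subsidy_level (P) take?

1715

Policy A (N − 20, Z := 49):
  N = 150 − 20 = 130
  Z = 49
  X = 293 + 4·49 = 489
  P = 165 − 5·130 − 5·49 + 5·489 = 1715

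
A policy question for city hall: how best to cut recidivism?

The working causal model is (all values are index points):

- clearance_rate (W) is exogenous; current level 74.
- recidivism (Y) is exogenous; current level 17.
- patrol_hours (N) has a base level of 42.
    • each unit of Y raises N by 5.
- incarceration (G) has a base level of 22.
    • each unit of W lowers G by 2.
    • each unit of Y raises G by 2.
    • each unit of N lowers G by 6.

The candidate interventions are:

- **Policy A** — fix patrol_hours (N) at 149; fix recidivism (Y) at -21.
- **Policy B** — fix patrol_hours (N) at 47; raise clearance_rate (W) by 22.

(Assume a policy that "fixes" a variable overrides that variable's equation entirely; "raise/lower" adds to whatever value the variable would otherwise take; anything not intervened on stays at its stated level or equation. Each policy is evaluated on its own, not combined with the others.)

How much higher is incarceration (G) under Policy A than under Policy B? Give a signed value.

-644

Policy A (N := 149, Y := -21):
  W = 74
  Y = -21
  N = 149
  G = 22 − 2·74 + 2·(-21) − 6·149 = -1062
Policy B (N := 47, W + 22):
  W = 74 + 22 = 96
  Y = 17
  N = 47
  G = 22 − 2·96 + 2·17 − 6·47 = -418
G: -1062 − (-418) = -644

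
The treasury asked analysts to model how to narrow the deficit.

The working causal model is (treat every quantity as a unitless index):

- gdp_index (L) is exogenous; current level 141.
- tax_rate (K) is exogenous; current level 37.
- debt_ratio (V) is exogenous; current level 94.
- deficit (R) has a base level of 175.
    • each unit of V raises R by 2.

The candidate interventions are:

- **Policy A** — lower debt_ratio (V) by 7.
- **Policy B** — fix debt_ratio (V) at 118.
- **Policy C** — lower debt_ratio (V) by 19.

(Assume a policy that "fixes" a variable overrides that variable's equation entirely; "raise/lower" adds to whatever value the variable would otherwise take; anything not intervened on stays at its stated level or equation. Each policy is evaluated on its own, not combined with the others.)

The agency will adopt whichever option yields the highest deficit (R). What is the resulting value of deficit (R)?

411

Policy A (V − 7):
  V = 94 − 7 = 87
  R = 175 + 2·87 = 349
Policy B (V := 118):
  V = 118
  R = 175 + 2·118 = 411
Policy C (V − 19):
  V = 94 − 19 = 75
  R = 175 + 2·75 = 325
Comparing — Policy A: R=349, Policy B: R=411, Policy C: R=325. Highest is 411 (Policy B).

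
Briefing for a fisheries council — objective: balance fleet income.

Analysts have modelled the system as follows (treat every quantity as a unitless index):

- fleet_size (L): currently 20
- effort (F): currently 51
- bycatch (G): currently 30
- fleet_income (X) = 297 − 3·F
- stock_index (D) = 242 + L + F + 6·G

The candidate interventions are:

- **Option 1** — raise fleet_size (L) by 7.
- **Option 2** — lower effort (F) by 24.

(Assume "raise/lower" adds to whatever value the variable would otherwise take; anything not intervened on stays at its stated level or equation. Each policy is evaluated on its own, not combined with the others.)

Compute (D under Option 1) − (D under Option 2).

31

Option 1 (L + 7):
  L = 20 + 7 = 27
  F = 51
  G = 30
  D = 242 + 27 + 51 + 6·30 = 500
Option 2 (F − 24):
  L = 20
  F = 51 − 24 = 27
  G = 30
  D = 242 + 20 + 27 + 6·30 = 469
D: 500 − 469 = 31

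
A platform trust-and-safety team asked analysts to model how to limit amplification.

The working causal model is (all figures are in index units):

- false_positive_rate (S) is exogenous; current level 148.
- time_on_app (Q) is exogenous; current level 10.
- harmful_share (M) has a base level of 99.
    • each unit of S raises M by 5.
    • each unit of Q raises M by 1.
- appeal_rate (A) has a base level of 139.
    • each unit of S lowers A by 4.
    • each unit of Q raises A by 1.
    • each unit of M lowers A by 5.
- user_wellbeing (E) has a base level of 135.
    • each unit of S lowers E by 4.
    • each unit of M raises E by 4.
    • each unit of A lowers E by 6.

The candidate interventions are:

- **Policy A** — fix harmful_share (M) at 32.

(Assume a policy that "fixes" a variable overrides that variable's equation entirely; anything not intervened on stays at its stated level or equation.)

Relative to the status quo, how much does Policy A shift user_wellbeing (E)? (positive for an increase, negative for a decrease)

-27778

Baseline:
  S = 148
  Q = 10
  M = 99 + 5·148 + 10 = 849
  A = 139 − 4·148 + 10 − 5·849 = -4688
  E = 135 − 4·148 + 4·849 − 6·(-4688) = 31067
Policy A (M := 32):
  S = 148
  Q = 10
  M = 32
  A = 139 − 4·148 + 10 − 5·32 = -603
  E = 135 − 4·148 + 4·32 − 6·(-603) = 3289
Change in E: 3289 − 31067 = -27778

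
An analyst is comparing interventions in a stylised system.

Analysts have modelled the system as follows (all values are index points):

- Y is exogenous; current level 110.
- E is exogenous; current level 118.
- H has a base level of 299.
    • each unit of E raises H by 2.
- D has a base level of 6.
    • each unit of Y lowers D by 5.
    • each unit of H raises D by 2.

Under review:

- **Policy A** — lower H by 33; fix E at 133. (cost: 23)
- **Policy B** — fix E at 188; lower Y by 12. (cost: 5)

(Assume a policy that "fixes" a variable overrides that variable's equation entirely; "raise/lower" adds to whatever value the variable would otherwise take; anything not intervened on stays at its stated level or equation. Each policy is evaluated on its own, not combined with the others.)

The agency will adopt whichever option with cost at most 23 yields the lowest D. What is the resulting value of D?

Policy A (H − 33, E := 133):
  Y = 110
  E = 133
  H = 299 + 2·133 (−33 from intervention) = 532
  D = 6 − 5·110 + 2·532 = 520
Policy B (E := 188, Y − 12):
  Y = 110 − 12 = 98
  E = 188
  H = 299 + 2·188 = 675
  D = 6 − 5·98 + 2·675 = 866
Comparing — Policy A: D=520, Policy B: D=866. Lowest is 520 (Policy A).

520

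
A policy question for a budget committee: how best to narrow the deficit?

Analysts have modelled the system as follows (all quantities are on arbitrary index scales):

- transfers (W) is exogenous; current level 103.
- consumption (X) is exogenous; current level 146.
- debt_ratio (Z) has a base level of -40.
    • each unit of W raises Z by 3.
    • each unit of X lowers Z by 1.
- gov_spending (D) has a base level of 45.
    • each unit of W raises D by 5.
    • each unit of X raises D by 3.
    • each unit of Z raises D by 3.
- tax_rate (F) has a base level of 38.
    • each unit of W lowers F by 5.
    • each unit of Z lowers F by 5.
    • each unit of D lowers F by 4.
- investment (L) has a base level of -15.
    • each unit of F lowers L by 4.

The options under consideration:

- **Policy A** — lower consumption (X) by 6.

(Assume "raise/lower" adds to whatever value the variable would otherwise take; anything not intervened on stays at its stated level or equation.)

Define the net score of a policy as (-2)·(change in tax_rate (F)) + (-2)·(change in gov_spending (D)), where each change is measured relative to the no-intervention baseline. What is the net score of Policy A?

Baseline:
  W = 103
  X = 146
  Z = -40 + 3·103 − 146 = 123
  D = 45 + 5·103 + 3·146 + 3·123 = 1367
  F = 38 − 5·103 − 5·123 − 4·1367 = -6560
Policy A (X − 6):
  W = 103
  X = 146 − 6 = 140
  Z = -40 + 3·103 − 140 = 129
  D = 45 + 5·103 + 3·140 + 3·129 = 1367
  F = 38 − 5·103 − 5·129 − 4·1367 = -6590
ΔF = -6590 − (-6560) = -30; ΔD = 1367 − 1367 = 0
Score = (-2)·(-30) + (-2)·0 = 60

60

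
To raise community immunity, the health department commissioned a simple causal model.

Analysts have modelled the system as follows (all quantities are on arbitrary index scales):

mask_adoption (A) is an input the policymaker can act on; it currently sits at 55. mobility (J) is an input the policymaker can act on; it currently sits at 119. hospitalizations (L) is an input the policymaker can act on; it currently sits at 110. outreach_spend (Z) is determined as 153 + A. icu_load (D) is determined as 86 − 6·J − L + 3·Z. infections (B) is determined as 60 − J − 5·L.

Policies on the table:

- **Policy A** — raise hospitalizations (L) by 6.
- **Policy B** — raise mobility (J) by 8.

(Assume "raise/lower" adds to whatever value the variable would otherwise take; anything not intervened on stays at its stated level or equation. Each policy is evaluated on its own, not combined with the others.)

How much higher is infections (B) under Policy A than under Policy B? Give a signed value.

Policy A (L + 6):
  J = 119
  L = 110 + 6 = 116
  B = 60 − 119 − 5·116 = -639
Policy B (J + 8):
  J = 119 + 8 = 127
  L = 110
  B = 60 − 127 − 5·110 = -617
B: -639 − (-617) = -22

-22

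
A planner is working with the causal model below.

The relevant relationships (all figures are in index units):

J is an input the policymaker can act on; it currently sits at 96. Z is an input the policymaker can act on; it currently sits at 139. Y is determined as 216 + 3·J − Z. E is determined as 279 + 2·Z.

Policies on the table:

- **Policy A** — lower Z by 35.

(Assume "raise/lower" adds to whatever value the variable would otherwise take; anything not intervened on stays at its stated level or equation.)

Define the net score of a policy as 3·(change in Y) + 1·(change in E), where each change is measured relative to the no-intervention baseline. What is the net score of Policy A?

Baseline:
  J = 96
  Z = 139
  Y = 216 + 3·96 − 139 = 365
  E = 279 + 2·139 = 557
Policy A (Z − 35):
  J = 96
  Z = 139 − 35 = 104
  Y = 216 + 3·96 − 104 = 400
  E = 279 + 2·104 = 487
ΔY = 400 − 365 = 35; ΔE = 487 − 557 = -70
Score = 3·35 + 1·(-70) = 35

35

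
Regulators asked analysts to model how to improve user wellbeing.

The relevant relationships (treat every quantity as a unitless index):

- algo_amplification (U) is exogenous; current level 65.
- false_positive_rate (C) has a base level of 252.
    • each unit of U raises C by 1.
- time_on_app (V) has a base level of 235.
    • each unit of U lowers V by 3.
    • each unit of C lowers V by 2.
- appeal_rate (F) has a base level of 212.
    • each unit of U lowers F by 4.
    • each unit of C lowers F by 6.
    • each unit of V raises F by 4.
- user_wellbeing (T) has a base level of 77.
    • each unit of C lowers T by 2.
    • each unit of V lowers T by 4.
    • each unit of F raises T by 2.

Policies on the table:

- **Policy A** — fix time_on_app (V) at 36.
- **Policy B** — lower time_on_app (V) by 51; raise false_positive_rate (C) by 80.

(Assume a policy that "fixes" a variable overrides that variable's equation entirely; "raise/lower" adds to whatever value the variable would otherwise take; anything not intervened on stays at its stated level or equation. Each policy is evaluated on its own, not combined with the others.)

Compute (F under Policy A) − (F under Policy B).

3844

Policy A (V := 36):
  U = 65
  C = 252 + 65 = 317
  V = 36
  F = 212 − 4·65 − 6·317 + 4·36 = -1806
Policy B (V − 51, C + 80):
  U = 65
  C = 252 + 65 (+80 from intervention) = 397
  V = 235 − 3·65 − 2·397 (−51 from intervention) = -805
  F = 212 − 4·65 − 6·397 + 4·(-805) = -5650
F: -1806 − (-5650) = 3844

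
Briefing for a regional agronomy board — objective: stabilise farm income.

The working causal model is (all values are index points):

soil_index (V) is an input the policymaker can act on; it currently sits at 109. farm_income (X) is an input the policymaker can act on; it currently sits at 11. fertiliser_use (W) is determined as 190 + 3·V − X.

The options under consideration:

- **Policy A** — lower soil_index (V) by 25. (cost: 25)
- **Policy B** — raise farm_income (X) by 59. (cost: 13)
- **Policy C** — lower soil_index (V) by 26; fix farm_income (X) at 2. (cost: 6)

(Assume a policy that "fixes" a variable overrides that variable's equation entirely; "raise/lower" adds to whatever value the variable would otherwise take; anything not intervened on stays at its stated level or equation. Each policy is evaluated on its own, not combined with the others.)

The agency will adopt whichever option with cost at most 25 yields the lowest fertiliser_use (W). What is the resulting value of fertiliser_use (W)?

Policy A (V − 25):
  V = 109 − 25 = 84
  X = 11
  W = 190 + 3·84 − 11 = 431
Policy B (X + 59):
  V = 109
  X = 11 + 59 = 70
  W = 190 + 3·109 − 70 = 447
Policy C (V − 26, X := 2):
  V = 109 − 26 = 83
  X = 2
  W = 190 + 3·83 − 2 = 437
Comparing — Policy A: W=431, Policy B: W=447, Policy C: W=437. Lowest is 431 (Policy A).

431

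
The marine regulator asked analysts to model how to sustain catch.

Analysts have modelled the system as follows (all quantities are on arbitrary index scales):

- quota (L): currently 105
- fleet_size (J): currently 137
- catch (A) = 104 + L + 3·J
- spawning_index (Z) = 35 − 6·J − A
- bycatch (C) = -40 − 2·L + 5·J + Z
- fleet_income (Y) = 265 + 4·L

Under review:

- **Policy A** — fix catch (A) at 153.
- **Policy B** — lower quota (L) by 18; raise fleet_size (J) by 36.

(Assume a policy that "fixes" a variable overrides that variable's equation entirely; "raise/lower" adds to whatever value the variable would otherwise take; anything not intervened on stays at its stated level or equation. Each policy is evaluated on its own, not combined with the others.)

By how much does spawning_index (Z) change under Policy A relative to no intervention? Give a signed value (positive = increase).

Baseline:
  L = 105
  J = 137
  A = 104 + 105 + 3·137 = 620
  Z = 35 − 6·137 − 620 = -1407
Policy A (A := 153):
  L = 105
  J = 137
  A = 153
  Z = 35 − 6·137 − 153 = -940
Change in Z: -940 − (-1407) = 467

467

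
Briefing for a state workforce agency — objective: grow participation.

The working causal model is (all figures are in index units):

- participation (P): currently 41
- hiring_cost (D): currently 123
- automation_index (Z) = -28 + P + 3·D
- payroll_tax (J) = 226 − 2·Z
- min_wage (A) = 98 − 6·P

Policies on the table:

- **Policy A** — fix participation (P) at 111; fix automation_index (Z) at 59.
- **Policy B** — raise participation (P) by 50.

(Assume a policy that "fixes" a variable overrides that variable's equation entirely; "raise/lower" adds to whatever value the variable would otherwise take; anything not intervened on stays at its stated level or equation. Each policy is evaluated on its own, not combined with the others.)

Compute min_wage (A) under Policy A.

-568

Policy A (P := 111, Z := 59):
  P = 111
  A = 98 − 6·111 = -568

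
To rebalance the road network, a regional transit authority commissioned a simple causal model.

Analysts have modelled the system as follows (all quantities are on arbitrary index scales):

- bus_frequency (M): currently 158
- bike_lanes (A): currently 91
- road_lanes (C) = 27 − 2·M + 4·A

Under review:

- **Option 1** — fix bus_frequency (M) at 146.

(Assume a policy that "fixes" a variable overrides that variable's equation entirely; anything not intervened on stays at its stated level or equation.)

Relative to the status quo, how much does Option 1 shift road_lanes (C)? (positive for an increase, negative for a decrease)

Baseline:
  M = 158
  A = 91
  C = 27 − 2·158 + 4·91 = 75
Option 1 (M := 146):
  M = 146
  A = 91
  C = 27 − 2·146 + 4·91 = 99
Change in C: 99 − 75 = 24

24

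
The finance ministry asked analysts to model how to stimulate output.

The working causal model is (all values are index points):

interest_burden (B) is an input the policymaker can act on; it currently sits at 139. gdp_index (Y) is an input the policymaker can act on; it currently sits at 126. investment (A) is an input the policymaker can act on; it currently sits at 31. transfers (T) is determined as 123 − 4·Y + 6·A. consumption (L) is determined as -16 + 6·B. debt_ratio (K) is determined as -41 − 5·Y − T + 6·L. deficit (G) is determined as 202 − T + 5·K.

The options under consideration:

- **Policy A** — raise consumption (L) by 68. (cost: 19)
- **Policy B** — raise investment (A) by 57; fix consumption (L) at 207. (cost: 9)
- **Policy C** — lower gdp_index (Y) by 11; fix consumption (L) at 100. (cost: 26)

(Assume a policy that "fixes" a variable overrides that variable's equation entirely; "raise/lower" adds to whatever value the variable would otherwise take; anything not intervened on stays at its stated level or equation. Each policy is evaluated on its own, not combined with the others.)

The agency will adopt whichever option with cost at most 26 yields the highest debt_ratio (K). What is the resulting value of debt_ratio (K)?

Policy A (L + 68):
  B = 139
  Y = 126
  A = 31
  T = 123 − 4·126 + 6·31 = -195
  L = -16 + 6·139 (+68 from intervention) = 886
  K = -41 − 5·126 − (-195) + 6·886 = 4840
Policy B (A + 57, L := 207):
  B = 139
  Y = 126
  A = 31 + 57 = 88
  T = 123 − 4·126 + 6·88 = 147
  L = 207
  K = -41 − 5·126 − 147 + 6·207 = 424
Policy C (Y − 11, L := 100):
  B = 139
  Y = 126 − 11 = 115
  A = 31
  T = 123 − 4·115 + 6·31 = -151
  L = 100
  K = -41 − 5·115 − (-151) + 6·100 = 135
Comparing — Policy A: K=4840, Policy B: K=424, Policy C: K=135. Highest is 4840 (Policy A).

4840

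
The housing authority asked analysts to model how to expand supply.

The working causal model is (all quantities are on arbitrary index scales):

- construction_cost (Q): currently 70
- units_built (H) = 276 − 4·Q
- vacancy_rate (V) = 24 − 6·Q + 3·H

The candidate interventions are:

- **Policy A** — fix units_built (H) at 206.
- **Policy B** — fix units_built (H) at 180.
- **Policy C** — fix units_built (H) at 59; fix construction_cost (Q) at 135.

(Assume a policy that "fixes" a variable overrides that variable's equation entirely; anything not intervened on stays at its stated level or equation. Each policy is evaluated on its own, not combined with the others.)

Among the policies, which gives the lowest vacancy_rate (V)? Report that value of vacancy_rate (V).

Policy A (H := 206):
  Q = 70
  H = 206
  V = 24 − 6·70 + 3·206 = 222
Policy B (H := 180):
  Q = 70
  H = 180
  V = 24 − 6·70 + 3·180 = 144
Policy C (H := 59, Q := 135):
  Q = 135
  H = 59
  V = 24 − 6·135 + 3·59 = -609
Comparing — Policy A: V=222, Policy B: V=144, Policy C: V=-609. Lowest is -609 (Policy C).

-609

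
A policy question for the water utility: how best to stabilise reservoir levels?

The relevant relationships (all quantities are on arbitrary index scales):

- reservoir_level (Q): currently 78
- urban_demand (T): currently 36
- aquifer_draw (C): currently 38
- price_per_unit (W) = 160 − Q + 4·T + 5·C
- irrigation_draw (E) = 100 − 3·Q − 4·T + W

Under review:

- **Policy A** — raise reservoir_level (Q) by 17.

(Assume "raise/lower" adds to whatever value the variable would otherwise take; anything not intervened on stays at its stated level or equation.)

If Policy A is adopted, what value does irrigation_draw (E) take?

70

Policy A (Q + 17):
  Q = 78 + 17 = 95
  T = 36
  C = 38
  W = 160 − 95 + 4·36 + 5·38 = 399
  E = 100 − 3·95 − 4·36 + 399 = 70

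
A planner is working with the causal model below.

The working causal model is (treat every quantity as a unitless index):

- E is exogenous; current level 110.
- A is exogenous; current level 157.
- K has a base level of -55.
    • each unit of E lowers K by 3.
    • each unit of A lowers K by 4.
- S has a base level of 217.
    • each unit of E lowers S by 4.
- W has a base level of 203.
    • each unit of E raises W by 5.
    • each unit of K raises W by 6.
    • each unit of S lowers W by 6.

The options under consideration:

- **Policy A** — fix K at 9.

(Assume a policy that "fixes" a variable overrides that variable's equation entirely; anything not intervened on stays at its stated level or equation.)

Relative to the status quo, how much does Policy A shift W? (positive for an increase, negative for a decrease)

6132

Baseline:
  E = 110
  A = 157
  K = -55 − 3·110 − 4·157 = -1013
  S = 217 − 4·110 = -223
  W = 203 + 5·110 + 6·(-1013) − 6·(-223) = -3987
Policy A (K := 9):
  E = 110
  A = 157
  K = 9
  S = 217 − 4·110 = -223
  W = 203 + 5·110 + 6·9 − 6·(-223) = 2145
Change in W: 2145 − (-3987) = 6132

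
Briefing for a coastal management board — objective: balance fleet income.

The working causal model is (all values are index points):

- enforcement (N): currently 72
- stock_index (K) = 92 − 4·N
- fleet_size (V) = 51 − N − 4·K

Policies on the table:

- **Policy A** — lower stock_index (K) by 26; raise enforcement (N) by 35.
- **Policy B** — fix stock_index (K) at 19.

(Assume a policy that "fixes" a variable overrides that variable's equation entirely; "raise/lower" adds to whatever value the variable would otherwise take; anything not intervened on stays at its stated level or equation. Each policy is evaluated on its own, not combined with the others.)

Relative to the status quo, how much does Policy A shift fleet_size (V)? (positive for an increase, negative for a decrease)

Baseline:
  N = 72
  K = 92 − 4·72 = -196
  V = 51 − 72 − 4·(-196) = 763
Policy A (K − 26, N + 35):
  N = 72 + 35 = 107
  K = 92 − 4·107 (−26 from intervention) = -362
  V = 51 − 107 − 4·(-362) = 1392
Change in V: 1392 − 763 = 629

629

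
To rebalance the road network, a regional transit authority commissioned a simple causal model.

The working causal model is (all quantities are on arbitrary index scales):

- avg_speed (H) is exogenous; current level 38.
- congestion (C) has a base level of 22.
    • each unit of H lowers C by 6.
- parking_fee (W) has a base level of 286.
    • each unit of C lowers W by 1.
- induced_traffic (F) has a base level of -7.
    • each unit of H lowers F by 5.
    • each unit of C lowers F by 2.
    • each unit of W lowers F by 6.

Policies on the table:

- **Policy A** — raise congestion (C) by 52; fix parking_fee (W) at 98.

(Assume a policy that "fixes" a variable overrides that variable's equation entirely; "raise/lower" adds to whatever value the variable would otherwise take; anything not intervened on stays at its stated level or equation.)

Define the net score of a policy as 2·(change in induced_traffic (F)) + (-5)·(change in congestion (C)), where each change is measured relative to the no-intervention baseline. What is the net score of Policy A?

4260

Baseline:
  H = 38
  C = 22 − 6·38 = -206
  W = 286 − (-206) = 492
  F = -7 − 5·38 − 2·(-206) − 6·492 = -2737
Policy A (C + 52, W := 98):
  H = 38
  C = 22 − 6·38 (+52 from intervention) = -154
  W = 98
  F = -7 − 5·38 − 2·(-154) − 6·98 = -477
ΔF = -477 − (-2737) = 2260; ΔC = -154 − (-206) = 52
Score = 2·2260 + (-5)·52 = 4260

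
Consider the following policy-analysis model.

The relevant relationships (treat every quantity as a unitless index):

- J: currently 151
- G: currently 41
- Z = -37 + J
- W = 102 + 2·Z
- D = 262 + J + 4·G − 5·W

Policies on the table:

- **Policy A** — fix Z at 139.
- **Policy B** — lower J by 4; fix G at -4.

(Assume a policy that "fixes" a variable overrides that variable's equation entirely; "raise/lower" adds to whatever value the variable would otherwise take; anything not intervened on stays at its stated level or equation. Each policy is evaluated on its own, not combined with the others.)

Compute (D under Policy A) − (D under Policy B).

-106

Policy A (Z := 139):
  J = 151
  G = 41
  Z = 139
  W = 102 + 2·139 = 380
  D = 262 + 151 + 4·41 − 5·380 = -1323
Policy B (J − 4, G := -4):
  J = 151 − 4 = 147
  G = -4
  Z = -37 + 147 = 110
  W = 102 + 2·110 = 322
  D = 262 + 147 + 4·(-4) − 5·322 = -1217
D: -1323 − (-1217) = -106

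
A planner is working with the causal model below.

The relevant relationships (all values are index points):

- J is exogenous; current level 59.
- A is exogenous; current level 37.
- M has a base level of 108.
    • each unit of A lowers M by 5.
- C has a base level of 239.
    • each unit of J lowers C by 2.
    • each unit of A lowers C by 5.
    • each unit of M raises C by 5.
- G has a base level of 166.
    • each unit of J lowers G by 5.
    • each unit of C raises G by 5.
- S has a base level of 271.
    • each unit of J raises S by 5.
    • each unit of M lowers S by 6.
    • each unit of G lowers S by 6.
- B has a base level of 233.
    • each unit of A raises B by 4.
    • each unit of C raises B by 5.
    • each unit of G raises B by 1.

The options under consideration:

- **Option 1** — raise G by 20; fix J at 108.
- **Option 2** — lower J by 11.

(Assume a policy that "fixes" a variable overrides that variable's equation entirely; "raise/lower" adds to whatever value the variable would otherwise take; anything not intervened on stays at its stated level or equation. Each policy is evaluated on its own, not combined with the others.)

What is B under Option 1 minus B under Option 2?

-1480

Option 1 (G + 20, J := 108):
  J = 108
  A = 37
  M = 108 − 5·37 = -77
  C = 239 − 2·108 − 5·37 + 5·(-77) = -547
  G = 166 − 5·108 + 5·(-547) (+20 from intervention) = -3089
  B = 233 + 4·37 + 5·(-547) + (-3089) = -5443
Option 2 (J − 11):
  J = 59 − 11 = 48
  A = 37
  M = 108 − 5·37 = -77
  C = 239 − 2·48 − 5·37 + 5·(-77) = -427
  G = 166 − 5·48 + 5·(-427) = -2209
  B = 233 + 4·37 + 5·(-427) + (-2209) = -3963
B: -5443 − (-3963) = -1480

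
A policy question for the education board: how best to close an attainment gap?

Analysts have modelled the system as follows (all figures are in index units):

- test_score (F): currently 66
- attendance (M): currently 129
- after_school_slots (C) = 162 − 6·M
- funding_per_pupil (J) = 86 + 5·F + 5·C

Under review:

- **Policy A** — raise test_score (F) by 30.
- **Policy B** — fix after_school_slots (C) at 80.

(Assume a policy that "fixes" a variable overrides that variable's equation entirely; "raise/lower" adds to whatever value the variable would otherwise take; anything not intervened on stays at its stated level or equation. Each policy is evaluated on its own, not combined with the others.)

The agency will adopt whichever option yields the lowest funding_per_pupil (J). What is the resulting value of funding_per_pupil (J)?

Policy A (F + 30):
  F = 66 + 30 = 96
  M = 129
  C = 162 − 6·129 = -612
  J = 86 + 5·96 + 5·(-612) = -2494
Policy B (C := 80):
  F = 66
  M = 129
  C = 80
  J = 86 + 5·66 + 5·80 = 816
Comparing — Policy A: J=-2494, Policy B: J=816. Lowest is -2494 (Policy A).

-2494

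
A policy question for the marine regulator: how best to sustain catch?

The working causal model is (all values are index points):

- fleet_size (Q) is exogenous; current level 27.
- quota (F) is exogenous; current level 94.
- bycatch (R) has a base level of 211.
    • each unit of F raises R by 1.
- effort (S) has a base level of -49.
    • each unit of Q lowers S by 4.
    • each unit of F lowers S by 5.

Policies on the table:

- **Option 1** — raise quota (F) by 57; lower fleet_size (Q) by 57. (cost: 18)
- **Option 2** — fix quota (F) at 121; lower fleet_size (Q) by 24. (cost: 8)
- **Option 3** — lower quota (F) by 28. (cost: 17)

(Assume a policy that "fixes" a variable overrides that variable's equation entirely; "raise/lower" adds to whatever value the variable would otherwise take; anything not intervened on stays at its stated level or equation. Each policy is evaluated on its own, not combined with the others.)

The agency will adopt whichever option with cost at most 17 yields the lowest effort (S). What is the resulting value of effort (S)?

Option 2 (F := 121, Q − 24):
  Q = 27 − 24 = 3
  F = 121
  S = -49 − 4·3 − 5·121 = -666
Option 3 (F − 28):
  Q = 27
  F = 94 − 28 = 66
  S = -49 − 4·27 − 5·66 = -487
Comparing — Option 2: S=-666, Option 3: S=-487. Lowest is -666 (Option 2).

-666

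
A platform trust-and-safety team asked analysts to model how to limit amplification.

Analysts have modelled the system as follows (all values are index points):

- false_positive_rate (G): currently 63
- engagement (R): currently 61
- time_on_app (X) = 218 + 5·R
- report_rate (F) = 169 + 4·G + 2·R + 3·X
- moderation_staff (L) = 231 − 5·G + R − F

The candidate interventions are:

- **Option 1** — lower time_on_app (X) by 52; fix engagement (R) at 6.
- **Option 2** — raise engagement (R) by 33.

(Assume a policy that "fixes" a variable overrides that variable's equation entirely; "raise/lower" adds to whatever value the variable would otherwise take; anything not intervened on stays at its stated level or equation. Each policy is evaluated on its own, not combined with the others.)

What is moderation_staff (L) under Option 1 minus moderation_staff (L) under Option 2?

Option 1 (X − 52, R := 6):
  G = 63
  R = 6
  X = 218 + 5·6 (−52 from intervention) = 196
  F = 169 + 4·63 + 2·6 + 3·196 = 1021
  L = 231 − 5·63 + 6 − 1021 = -1099
Option 2 (R + 33):
  G = 63
  R = 61 + 33 = 94
  X = 218 + 5·94 = 688
  F = 169 + 4·63 + 2·94 + 3·688 = 2673
  L = 231 − 5·63 + 94 − 2673 = -2663
L: -1099 − (-2663) = 1564

1564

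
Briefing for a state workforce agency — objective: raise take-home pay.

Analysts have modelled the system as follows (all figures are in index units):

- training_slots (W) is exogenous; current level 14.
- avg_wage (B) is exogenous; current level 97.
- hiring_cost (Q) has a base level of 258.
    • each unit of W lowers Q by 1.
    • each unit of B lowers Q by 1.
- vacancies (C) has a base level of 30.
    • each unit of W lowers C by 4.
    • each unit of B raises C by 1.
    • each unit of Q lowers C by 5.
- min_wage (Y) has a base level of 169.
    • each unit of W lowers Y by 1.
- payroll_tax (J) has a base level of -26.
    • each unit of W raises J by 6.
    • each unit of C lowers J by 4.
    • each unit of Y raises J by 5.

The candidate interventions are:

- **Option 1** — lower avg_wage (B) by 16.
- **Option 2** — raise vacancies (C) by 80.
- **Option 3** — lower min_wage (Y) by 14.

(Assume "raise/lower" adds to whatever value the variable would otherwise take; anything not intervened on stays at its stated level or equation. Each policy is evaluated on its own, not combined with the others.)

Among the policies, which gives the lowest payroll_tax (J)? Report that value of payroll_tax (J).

Option 1 (B − 16):
  W = 14
  B = 97 − 16 = 81
  Q = 258 − 14 − 81 = 163
  C = 30 − 4·14 + 81 − 5·163 = -760
  Y = 169 − 14 = 155
  J = -26 + 6·14 − 4·(-760) + 5·155 = 3873
Option 2 (C + 80):
  W = 14
  B = 97
  Q = 258 − 14 − 97 = 147
  C = 30 − 4·14 + 97 − 5·147 (+80 from intervention) = -584
  Y = 169 − 14 = 155
  J = -26 + 6·14 − 4·(-584) + 5·155 = 3169
Option 3 (Y − 14):
  W = 14
  B = 97
  Q = 258 − 14 − 97 = 147
  C = 30 − 4·14 + 97 − 5·147 = -664
  Y = 169 − 14 (−14 from intervention) = 141
  J = -26 + 6·14 − 4·(-664) + 5·141 = 3419
Comparing — Option 1: J=3873, Option 2: J=3169, Option 3: J=3419. Lowest is 3169 (Option 2).

3169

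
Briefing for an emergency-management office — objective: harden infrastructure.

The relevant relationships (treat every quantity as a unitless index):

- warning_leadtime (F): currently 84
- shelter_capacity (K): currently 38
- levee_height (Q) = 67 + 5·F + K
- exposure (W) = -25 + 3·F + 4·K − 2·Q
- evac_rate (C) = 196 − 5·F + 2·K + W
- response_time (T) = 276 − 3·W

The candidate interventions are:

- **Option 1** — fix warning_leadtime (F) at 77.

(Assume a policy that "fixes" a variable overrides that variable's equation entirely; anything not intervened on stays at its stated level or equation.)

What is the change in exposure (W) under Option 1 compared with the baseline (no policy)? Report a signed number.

49

Baseline:
  F = 84
  K = 38
  Q = 67 + 5·84 + 38 = 525
  W = -25 + 3·84 + 4·38 − 2·525 = -671
Option 1 (F := 77):
  F = 77
  K = 38
  Q = 67 + 5·77 + 38 = 490
  W = -25 + 3·77 + 4·38 − 2·490 = -622
Change in W: -622 − (-671) = 49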